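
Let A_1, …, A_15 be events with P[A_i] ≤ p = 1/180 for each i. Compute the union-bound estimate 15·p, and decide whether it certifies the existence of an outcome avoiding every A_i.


Union bound: P[∪_{i=1}^{15} A_i] ≤ Σ_i P[A_i] ≤ 15·p = 15·(1/180) = 1/12.
Numerically: 1/12 ≈ 0.0833.
Is 1/12 < 1? YES.
Since P[∪ A_i] ≤ 1/12 < 1, the complement has P[∩ A_i^c] ≥ 1 − 1/12 = 11/12 > 0, so some outcome avoids every A_i.

15·p = 1/12 ≈ 0.0833; existence CERTIFIED by the union bound.


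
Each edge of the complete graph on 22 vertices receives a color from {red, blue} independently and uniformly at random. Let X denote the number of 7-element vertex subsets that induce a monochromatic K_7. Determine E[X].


Let X = Σ_S X_S over the C(22, 7) = 170544 subsets S of size 7, where X_S = 1 if the K_7 on S is monochromatic.
For a fixed S, the K_7 on S has C(7, 2) = 21 edges. P[all 21 edges red] = (1/2)^21, and likewise for blue, so P[monochromatic] = 2·(1/2)^21 = 2^{1 − 21} = 1/1048576.
Summing: E[X] = C(22, 7) · 2^{1 − 21} = 170544 · 1/1048576 = 10659/65536.
Numerically: E[X] ≈ 0.1626.

E[X] = C(22,7)·2^(1−C(7,2)) = 10659/65536 ≈ 0.1626.


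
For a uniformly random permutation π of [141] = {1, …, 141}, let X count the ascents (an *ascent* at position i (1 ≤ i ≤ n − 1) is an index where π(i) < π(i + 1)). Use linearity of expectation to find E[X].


Write X = Σ X_I over i = 1, …, 140, with X_I the indicator of one ascent.
There are 140 indicators.
For each fixed i, the pair (π(i), π(i+1)) is a uniformly random ordered pair of distinct values from {1, …, 141}; by symmetry P[π(i) < π(i+1)] = 1/2.
By linearity: E[X] = 140 · (1/2) = (141 − 1) · (1/2) = 70 ≈ 70.00000.

E[X] = 70 = 70.00000.


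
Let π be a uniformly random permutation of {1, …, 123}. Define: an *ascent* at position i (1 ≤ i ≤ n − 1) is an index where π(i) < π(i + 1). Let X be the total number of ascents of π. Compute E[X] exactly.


Write X = Σ X_I over i = 1, …, 122, with X_I the indicator of one ascent.
There are 122 indicators.
For each fixed i, the pair (π(i), π(i+1)) is a uniformly random ordered pair of distinct values from {1, …, 123}; by symmetry P[π(i) < π(i+1)] = 1/2.
By linearity: E[X] = 122 · (1/2) = (123 − 1) · (1/2) = 61 ≈ 61.000000.

E[X] = 61 = 61.000000.


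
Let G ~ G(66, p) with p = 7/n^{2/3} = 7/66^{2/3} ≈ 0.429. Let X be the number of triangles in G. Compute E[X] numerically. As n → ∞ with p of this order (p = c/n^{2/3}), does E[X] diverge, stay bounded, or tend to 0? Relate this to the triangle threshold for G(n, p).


Number of potential triangles: C(66, 3) = 45760.
Each occurs with probability p³ ≈ (0.429)³ ≈ 7.87420e-02.
By linearity: E[X] = C(66, 3)·p³ ≈ 45760 · 7.87420e-02 ≈ 3603.232.
Since α = 2/3 < 1, p = c/n^{2/3} ≫ 1/n is above the triangle threshold p ~ 1/n. Asymptotically E[X] ~ (c³/6)·n^{3(1−α)} = (7³/6)·n^{1} → ∞; triangles are abundant w.h.p.

E[X] ≈ 3603.232; in regime p = Θ(1/n^{2/3}) E[X] diverges (above the triangle threshold p ~ 1/n).


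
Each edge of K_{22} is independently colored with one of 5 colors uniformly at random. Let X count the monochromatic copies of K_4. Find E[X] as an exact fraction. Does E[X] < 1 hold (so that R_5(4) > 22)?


E[X] = C(22, 4) · 5^{1 − 6} = 7315 · 5^{−5} = 7315/3125.
As a reduced fraction: E[X] = 1463/625 ≈ 2.340800.
Is E[X] < 1? NO.
Since E[X] ≥ 1, the first-moment bound is inconclusive at n = 22; it does NOT by itself certify R_5(4) > 22.

E[X] = 1463/625 ≈ 2.340800; E[X] ≥ 1; first-moment method inconclusive here.


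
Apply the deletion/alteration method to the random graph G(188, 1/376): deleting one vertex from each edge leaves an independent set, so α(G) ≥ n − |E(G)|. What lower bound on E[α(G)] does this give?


E[|E(G)|] = C(188, 2)·p = 17578 · (1/376) = 187/4.
E[α(G)] ≥ n − E[|E(G)|] = 188 − 187/4 = 565/4.
Numerically: ≈ 141.25000.
(This is only a lower bound; the true E[α(G)] may be larger.)

E[α(G)] ≥ 565/4 ≈ 141.25000.


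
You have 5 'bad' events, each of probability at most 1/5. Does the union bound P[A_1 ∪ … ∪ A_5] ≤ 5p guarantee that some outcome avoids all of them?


Union bound: P[∪_{i=1}^{5} A_i] ≤ Σ_i P[A_i] ≤ 5·p = 5·(1/5) = 1.
Numerically: 1 ≈ 1.000.
Is 1 < 1? NO.
Since the bound 1 is ≥ 1, the union bound is uninformative here; it does NOT by itself certify existence.

5·p = 1 ≈ 1.000; existence NOT certified by the union bound.


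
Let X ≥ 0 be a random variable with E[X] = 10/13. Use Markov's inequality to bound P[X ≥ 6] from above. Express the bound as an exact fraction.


μ = E[X] = 10/13, a = 6.
Markov: P[X ≥ 6] ≤ μ/a = (10/13)/6 = 5/39.
Numerically: ≈ 0.1282.
(Since a = 6 > μ = 0.7692, the bound 5/39 is < 1 and informative.)

P[X ≥ 6] ≤ 5/39 ≈ 0.1282.


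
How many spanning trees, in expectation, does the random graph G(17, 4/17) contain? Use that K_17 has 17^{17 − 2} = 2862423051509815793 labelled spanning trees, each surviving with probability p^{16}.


K_17 has 17^{17 − 2} = 2862423051509815793 labelled spanning trees.
For each such spanning tree H, let X_H = 1 if all 16 edges of H are present in G. Then P[X_H = 1] = p^{16} = (4/17)^{16} = 4294967296/48661191875666868481.
Summing the indicators: E[X] = Σ_H E[X_H] = 2862423051509815793 · p^{16} = 2862423051509815793 · 4294967296/48661191875666868481 = 4294967296/17.
Numerically: E[X] ≈ 2.53e+08.

E[X] = 2862423051509815793 · (4/17)^{16} = 4294967296/17 ≈ 2.53e+08.


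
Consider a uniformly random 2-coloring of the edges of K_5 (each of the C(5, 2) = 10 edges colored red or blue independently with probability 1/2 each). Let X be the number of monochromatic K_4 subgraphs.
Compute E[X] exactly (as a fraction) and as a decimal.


Let X = Σ_S X_S over the C(5, 4) = 5 subsets S of size 4, where X_S = 1 if the K_4 on S is monochromatic.
For a fixed S, the K_4 on S has C(4, 2) = 6 edges. P[all 6 edges red] = (1/2)^6, and likewise for blue, so P[monochromatic] = 2·(1/2)^6 = 2^{1 − 6} = 1/32.
By linearity of expectation: E[X] = C(5, 4) · 2^{1 − 6} = 5 · 1/32 = 5/32.
Numerically: E[X] ≈ 0.156.

E[X] = C(5,4)·2^(1−C(4,2)) = 5/32 ≈ 0.156.


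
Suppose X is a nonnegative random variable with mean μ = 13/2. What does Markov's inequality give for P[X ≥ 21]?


μ = E[X] = 13/2, a = 21.
Markov: P[X ≥ 21] ≤ μ/a = (13/2)/21 = 13/42.
Numerically: ≈ 0.30952.
(Since a = 21 > μ = 6.50000, the bound 13/42 is < 1 and informative.)

P[X ≥ 21] ≤ 13/42 ≈ 0.30952.


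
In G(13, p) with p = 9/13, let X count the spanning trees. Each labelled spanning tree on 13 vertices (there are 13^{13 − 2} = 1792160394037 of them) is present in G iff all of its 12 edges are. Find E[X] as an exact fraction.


K_13 has 13^{13 − 2} = 1792160394037 labelled spanning trees.
For each such spanning tree H, let X_H = 1 if all 12 edges of H are present in G. Then P[X_H = 1] = p^{12} = (9/13)^{12} = 282429536481/23298085122481.
Summing the indicators: E[X] = Σ_H E[X_H] = 1792160394037 · p^{12} = 1792160394037 · 282429536481/23298085122481 = 282429536481/13.
Numerically: E[X] ≈ 2.1725e+10.

E[X] = 1792160394037 · (9/13)^{12} = 282429536481/13 ≈ 2.1725e+10.


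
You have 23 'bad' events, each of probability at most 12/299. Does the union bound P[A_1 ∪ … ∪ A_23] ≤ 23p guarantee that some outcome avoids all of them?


Union bound: P[∪_{i=1}^{23} A_i] ≤ Σ_i P[A_i] ≤ 23·p = 23·(12/299) = 12/13.
Numerically: 12/13 ≈ 0.92308.
Is 12/13 < 1? YES.
Since P[∪ A_i] ≤ 12/13 < 1, the complement has P[∩ A_i^c] ≥ 1 − 12/13 = 1/13 > 0, so some outcome avoids every A_i.

23·p = 12/13 ≈ 0.92308; existence CERTIFIED by the union bound.


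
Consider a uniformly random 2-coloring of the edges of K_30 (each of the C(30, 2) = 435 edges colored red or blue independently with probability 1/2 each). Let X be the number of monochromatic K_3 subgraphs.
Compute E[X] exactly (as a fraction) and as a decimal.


Let X = Σ_S X_S over the C(30, 3) = 4060 subsets S of size 3, where X_S = 1 if the K_3 on S is monochromatic.
For a fixed S, the K_3 on S has C(3, 2) = 3 edges. P[all 3 edges red] = (1/2)^3, and likewise for blue, so P[monochromatic] = 2·(1/2)^3 = 2^{1 − 3} = 1/4.
By linearity: E[X] = C(30, 3) · 2^{1 − 3} = 4060 · 1/4 = 1015.
Numerically: E[X] ≈ 1015.000.

E[X] = C(30,3)·2^(1−C(3,2)) = 1015 ≈ 1015.000.


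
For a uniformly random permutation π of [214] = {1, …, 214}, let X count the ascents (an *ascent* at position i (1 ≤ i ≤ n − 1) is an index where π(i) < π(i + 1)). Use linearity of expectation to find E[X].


Write X = Σ X_I over i = 1, …, 213, with X_I the indicator of one ascent.
There are 213 indicators.
For each fixed i, the pair (π(i), π(i+1)) is a uniformly random ordered pair of distinct values from {1, …, 214}; by symmetry P[π(i) < π(i+1)] = 1/2.
By linearity: E[X] = 213 · (1/2) = (214 − 1) · (1/2) = 213/2 ≈ 106.500000.

E[X] = 213/2 = 106.500000.


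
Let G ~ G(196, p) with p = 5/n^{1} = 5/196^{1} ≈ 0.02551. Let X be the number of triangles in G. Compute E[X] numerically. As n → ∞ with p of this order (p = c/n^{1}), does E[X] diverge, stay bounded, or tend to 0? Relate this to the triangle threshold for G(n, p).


Number of potential triangles: C(196, 3) = 1235780.
Each occurs with probability p³ ≈ (0.02551)³ ≈ 1.660129e-05.
By linearity: E[X] = C(196, 3)·p³ ≈ 1235780 · 1.660129e-05 ≈ 20.5155.
Here α = 1, so p = 5/n is exactly at the triangle threshold p ~ 1/n. Asymptotically E[X] → c³/6 = 5³/6 = 125/6 ≈ 20.8333, a bounded constant. In this regime the triangle count is asymptotically Poisson(c³/6).

E[X] ≈ 20.5155; in regime p = Θ(1/n^{1}) E[X] stays bounded (at the triangle threshold p ~ 1/n).


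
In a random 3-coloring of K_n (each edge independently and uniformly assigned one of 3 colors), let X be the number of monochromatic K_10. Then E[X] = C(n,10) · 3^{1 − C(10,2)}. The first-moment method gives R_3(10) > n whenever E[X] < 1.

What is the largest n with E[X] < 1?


We need C(n, 10) · 3^{1 − 45} < 1, i.e. C(n, 10) < 3^{45 − 1} = 984770902183611232881.
Check values of n near the boundary:
  n = 570: C(570, 10) = 921524823451961408691; 921524823451961408691 < 984770902183611232881? YES
  n = 571: C(571, 10) = 937951290893172842001; 937951290893172842001 < 984770902183611232881? YES
  n = 572: C(572, 10) = 954640815642161682606; 954640815642161682606 < 984770902183611232881? YES
  n = 573: C(573, 10) = 971597135635805762226; 971597135635805762226 < 984770902183611232881? YES
  n = 574: C(574, 10) = 988824035203816502691; 988824035203816502691 < 984770902183611232881? NO
The largest n with C(n, 10) < 984770902183611232881 is n = 573 (where E[X] = 35985079097622435638/36472996377170786403 ≈ 0.9866225). Hence R_3(10) > 573, i.e. R_3(10) ≥ 574.

Largest n = 573; hence R_3(10) > 573.


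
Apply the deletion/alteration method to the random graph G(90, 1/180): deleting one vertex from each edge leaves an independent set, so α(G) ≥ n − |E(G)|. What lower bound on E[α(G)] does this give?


E[|E(G)|] = C(90, 2)·p = 4005 · (1/180) = 89/4.
E[α(G)] ≥ n − E[|E(G)|] = 90 − 89/4 = 271/4.
Numerically: ≈ 67.7500.
(This is only a lower bound; the true E[α(G)] may be larger.)

E[α(G)] ≥ 271/4 ≈ 67.7500.


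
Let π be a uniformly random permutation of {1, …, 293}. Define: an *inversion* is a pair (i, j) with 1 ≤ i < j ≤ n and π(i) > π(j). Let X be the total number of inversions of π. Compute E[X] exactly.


Write X = Σ X_I over the C(293, 2) = 42778 pairs i < j, with X_I the indicator of one inversion.
There are 42778 indicators.
For each fixed pair i < j, the values π(i) and π(j) are two distinct elements of {1, …, 293} in uniformly random order; by symmetry P[π(i) > π(j)] = 1/2.
By linearity: E[X] = 42778 · (1/2) = C(293, 2) · (1/2) = 42778/2 = 21389 ≈ 21389.00000.

E[X] = 21389 = 21389.00000.


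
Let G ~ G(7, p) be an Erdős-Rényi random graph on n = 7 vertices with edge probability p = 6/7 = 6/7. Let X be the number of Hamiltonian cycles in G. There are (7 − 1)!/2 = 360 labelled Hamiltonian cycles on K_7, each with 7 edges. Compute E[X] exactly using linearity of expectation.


K_7 has (7 − 1)!/2 = 360 labelled Hamiltonian cycles.
For each such Hamiltonian cycle H, let X_H = 1 if all 7 edges of H are present in G. Then P[X_H = 1] = p^{7} = (6/7)^{7} = 279936/823543.
Summing the indicators: E[X] = Σ_H E[X_H] = 360 · p^{7} = 360 · 279936/823543 = 100776960/823543.
Numerically: E[X] ≈ 122.37.

E[X] = 360 · (6/7)^{7} = 100776960/823543 ≈ 122.37.


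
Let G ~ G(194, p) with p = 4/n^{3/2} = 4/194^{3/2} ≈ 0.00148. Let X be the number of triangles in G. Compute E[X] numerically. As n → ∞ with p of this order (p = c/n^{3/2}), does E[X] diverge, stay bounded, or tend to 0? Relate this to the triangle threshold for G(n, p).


Number of potential triangles: C(194, 3) = 1198144.
Each occurs with probability p³ ≈ (0.00148)³ ≈ 3.243935e-09.
By linearity: E[X] = C(194, 3)·p³ ≈ 1198144 · 3.243935e-09 ≈ 0.0039.
Since α = 3/2 > 1, p = c/n^{3/2} = o(1/n) is below the triangle threshold p ~ 1/n. Asymptotically E[X] ~ (c³/6)·n^{3(1−α)} = (4³/6)·n^{-1.5} → 0, so by Markov's inequality G has no triangles w.h.p.

E[X] ≈ 0.0039; in regime p = Θ(1/n^{3/2}) E[X] tends to 0 (below the triangle threshold p ~ 1/n).


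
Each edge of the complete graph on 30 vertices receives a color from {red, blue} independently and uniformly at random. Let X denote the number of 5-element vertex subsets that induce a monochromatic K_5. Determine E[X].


Let X = Σ_S X_S over the C(30, 5) = 142506 subsets S of size 5, where X_S = 1 if the K_5 on S is monochromatic.
For a fixed S, the K_5 on S has C(5, 2) = 10 edges. P[all 10 edges red] = (1/2)^10, and likewise for blue, so P[monochromatic] = 2·(1/2)^10 = 2^{1 − 10} = 1/512.
Summing: E[X] = C(30, 5) · 2^{1 − 10} = 142506 · 1/512 = 71253/256.
Numerically: E[X] ≈ 278.332.

E[X] = C(30,5)·2^(1−C(5,2)) = 71253/256 ≈ 278.332.


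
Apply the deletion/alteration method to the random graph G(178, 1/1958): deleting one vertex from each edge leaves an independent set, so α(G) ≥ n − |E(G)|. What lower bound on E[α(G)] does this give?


E[|E(G)|] = C(178, 2)·p = 15753 · (1/1958) = 177/22.
E[α(G)] ≥ n − E[|E(G)|] = 178 − 177/22 = 3739/22.
Numerically: ≈ 169.9545.
(This is only a lower bound; the true E[α(G)] may be larger.)

E[α(G)] ≥ 3739/22 ≈ 169.9545.


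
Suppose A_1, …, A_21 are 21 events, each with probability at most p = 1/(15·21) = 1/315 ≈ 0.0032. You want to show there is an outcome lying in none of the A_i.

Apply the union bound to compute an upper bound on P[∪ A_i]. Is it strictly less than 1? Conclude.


Union bound: P[∪_{i=1}^{21} A_i] ≤ Σ_i P[A_i] ≤ 21·p = 21·(1/315) = 1/15.
Numerically: 1/15 ≈ 0.0667.
Is 1/15 < 1? YES.
Since P[∪ A_i] ≤ 1/15 < 1, the complement has P[∩ A_i^c] ≥ 1 − 1/15 = 14/15 > 0, so some outcome avoids every A_i.

21·p = 1/15 ≈ 0.0667; existence CERTIFIED by the union bound.


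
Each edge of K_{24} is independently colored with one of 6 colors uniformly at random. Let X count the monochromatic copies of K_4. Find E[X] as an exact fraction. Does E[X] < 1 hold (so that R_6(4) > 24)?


E[X] = C(24, 4) · 6^{1 − 6} = 10626 · 6^{−5} = 10626/7776.
As a reduced fraction: E[X] = 1771/1296 ≈ 1.36651.
Is E[X] < 1? NO.
Since E[X] ≥ 1, the first-moment bound is inconclusive at n = 24; it does NOT by itself certify R_6(4) > 24.

E[X] = 1771/1296 ≈ 1.36651; E[X] ≥ 1; first-moment method inconclusive here.


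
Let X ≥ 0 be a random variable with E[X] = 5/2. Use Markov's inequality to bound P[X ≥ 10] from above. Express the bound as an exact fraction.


μ = E[X] = 5/2, a = 10.
Markov: P[X ≥ 10] ≤ μ/a = (5/2)/10 = 1/4.
Numerically: ≈ 0.250.
(Since a = 10 > μ = 2.500, the bound 1/4 is < 1 and informative.)

P[X ≥ 10] ≤ 1/4 ≈ 0.250.


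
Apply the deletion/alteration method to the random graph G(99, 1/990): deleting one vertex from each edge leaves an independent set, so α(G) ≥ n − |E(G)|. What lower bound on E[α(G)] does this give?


E[|E(G)|] = C(99, 2)·p = 4851 · (1/990) = 49/10.
E[α(G)] ≥ n − E[|E(G)|] = 99 − 49/10 = 941/10.
Numerically: ≈ 94.10000.
(This is only a lower bound; the true E[α(G)] may be larger.)

E[α(G)] ≥ 941/10 ≈ 94.10000.


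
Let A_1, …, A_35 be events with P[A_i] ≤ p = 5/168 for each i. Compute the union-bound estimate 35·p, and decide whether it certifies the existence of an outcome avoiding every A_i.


Union bound: P[∪_{i=1}^{35} A_i] ≤ Σ_i P[A_i] ≤ 35·p = 35·(5/168) = 25/24.
Numerically: 25/24 ≈ 1.042.
Is 25/24 < 1? NO.
Since the bound 25/24 is ≥ 1, the union bound is uninformative here; it does NOT by itself certify existence.

35·p = 25/24 ≈ 1.042; existence NOT certified by the union bound.


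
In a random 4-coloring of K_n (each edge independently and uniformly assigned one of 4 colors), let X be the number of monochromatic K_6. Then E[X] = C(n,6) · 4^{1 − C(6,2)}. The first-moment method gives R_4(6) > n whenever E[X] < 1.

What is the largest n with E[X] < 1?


We need C(n, 6) · 4^{1 − 15} < 1, i.e. C(n, 6) < 4^{15 − 1} = 268435456.
Check values of n near the boundary:
  n = 75: C(75, 6) = 201359550; 201359550 < 268435456? YES
  n = 76: C(76, 6) = 218618940; 218618940 < 268435456? YES
  n = 77: C(77, 6) = 237093780; 237093780 < 268435456? YES
  n = 78: C(78, 6) = 256851595; 256851595 < 268435456? YES
  n = 79: C(79, 6) = 277962685; 277962685 < 268435456? NO
The largest n with C(n, 6) < 268435456 is n = 78 (where E[X] = 256851595/268435456 ≈ 0.9568468). Hence R_4(6) > 78, i.e. R_4(6) ≥ 79.

Largest n = 78; hence R_4(6) > 78.


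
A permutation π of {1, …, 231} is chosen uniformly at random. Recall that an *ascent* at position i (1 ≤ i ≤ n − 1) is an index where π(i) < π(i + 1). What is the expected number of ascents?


Write X = Σ X_I over i = 1, …, 230, with X_I the indicator of one ascent.
There are 230 indicators.
For each fixed i, the pair (π(i), π(i+1)) is a uniformly random ordered pair of distinct values from {1, …, 231}; by symmetry P[π(i) < π(i+1)] = 1/2.
By linearity: E[X] = 230 · (1/2) = (231 − 1) · (1/2) = 115 ≈ 115.00000.

E[X] = 115 = 115.00000.


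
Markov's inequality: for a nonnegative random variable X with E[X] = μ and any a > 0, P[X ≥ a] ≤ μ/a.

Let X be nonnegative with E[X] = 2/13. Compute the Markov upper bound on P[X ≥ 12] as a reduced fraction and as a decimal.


μ = E[X] = 2/13, a = 12.
Markov: P[X ≥ 12] ≤ μ/a = (2/13)/12 = 1/78.
Numerically: ≈ 0.012821.
(Since a = 12 > μ = 0.153846, the bound 1/78 is < 1 and informative.)

P[X ≥ 12] ≤ 1/78 ≈ 0.012821.


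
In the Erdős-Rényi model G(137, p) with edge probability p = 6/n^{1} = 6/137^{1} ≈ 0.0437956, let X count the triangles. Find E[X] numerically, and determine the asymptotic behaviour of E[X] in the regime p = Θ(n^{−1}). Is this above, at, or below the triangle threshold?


Number of potential triangles: C(137, 3) = 419220.
Each occurs with probability p³ ≈ (0.0437956)³ ≈ 8.40024687e-05.
By linearity: E[X] = C(137, 3)·p³ ≈ 419220 · 8.40024687e-05 ≈ 35.215515.
Here α = 1, so p = 6/n is exactly at the triangle threshold p ~ 1/n. Asymptotically E[X] → c³/6 = 6³/6 = 36 ≈ 36.000000, a bounded constant. In this regime the triangle count is asymptotically Poisson(c³/6).

E[X] ≈ 35.215515; in regime p = Θ(1/n^{1}) E[X] stays bounded (at the triangle threshold p ~ 1/n).


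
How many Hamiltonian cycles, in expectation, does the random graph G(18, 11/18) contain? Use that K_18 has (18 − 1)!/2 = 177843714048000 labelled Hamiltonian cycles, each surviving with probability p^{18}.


K_18 has (18 − 1)!/2 = 177843714048000 labelled Hamiltonian cycles.
For each such Hamiltonian cycle H, let X_H = 1 if all 18 edges of H are present in G. Then P[X_H = 1] = p^{18} = (11/18)^{18} = 5559917313492231481/39346408075296537575424.
Summing the indicators: E[X] = Σ_H E[X_H] = 177843714048000 · p^{18} = 177843714048000 · 5559917313492231481/39346408075296537575424 = 82786473808235140223154875/3294258113514384.
Numerically: E[X] ≈ 2.5131e+10.

E[X] = 177843714048000 · (11/18)^{18} = 82786473808235140223154875/3294258113514384 ≈ 2.5131e+10.


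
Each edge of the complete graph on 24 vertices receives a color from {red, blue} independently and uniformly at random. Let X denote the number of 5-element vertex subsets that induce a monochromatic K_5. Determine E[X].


Let X = Σ_S X_S over the C(24, 5) = 42504 subsets S of size 5, where X_S = 1 if the K_5 on S is monochromatic.
For a fixed S, the K_5 on S has C(5, 2) = 10 edges. P[all 10 edges red] = (1/2)^10, and likewise for blue, so P[monochromatic] = 2·(1/2)^10 = 2^{1 − 10} = 1/512.
By linearity: E[X] = C(24, 5) · 2^{1 − 10} = 42504 · 1/512 = 5313/64.
Numerically: E[X] ≈ 83.015625.

E[X] = C(24,5)·2^(1−C(5,2)) = 5313/64 ≈ 83.015625.


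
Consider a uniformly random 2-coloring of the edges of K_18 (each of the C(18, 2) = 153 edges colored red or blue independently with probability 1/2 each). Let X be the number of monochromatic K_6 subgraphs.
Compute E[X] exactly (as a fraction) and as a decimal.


Let X = Σ_S X_S over the C(18, 6) = 18564 subsets S of size 6, where X_S = 1 if the K_6 on S is monochromatic.
For a fixed S, the K_6 on S has C(6, 2) = 15 edges. P[all 15 edges red] = (1/2)^15, and likewise for blue, so P[monochromatic] = 2·(1/2)^15 = 2^{1 − 15} = 1/16384.
By linearity of expectation: E[X] = C(18, 6) · 2^{1 − 15} = 18564 · 1/16384 = 4641/4096.
Numerically: E[X] ≈ 1.133.

E[X] = C(18,6)·2^(1−C(6,2)) = 4641/4096 ≈ 1.133.


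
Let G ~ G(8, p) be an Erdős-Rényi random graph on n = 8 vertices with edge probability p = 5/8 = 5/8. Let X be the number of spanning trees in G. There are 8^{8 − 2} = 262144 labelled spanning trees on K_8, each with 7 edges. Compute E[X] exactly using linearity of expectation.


K_8 has 8^{8 − 2} = 262144 labelled spanning trees.
For each such spanning tree H, let X_H = 1 if all 7 edges of H are present in G. Then P[X_H = 1] = p^{7} = (5/8)^{7} = 78125/2097152.
By linearity of expectation: E[X] = Σ_H E[X_H] = 262144 · p^{7} = 262144 · 78125/2097152 = 78125/8.
Numerically: E[X] ≈ 9.77e+03.

E[X] = 262144 · (5/8)^{7} = 78125/8 ≈ 9.77e+03.


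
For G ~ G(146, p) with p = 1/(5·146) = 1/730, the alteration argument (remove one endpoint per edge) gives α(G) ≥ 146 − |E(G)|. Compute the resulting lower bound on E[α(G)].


E[|E(G)|] = C(146, 2)·p = 10585 · (1/730) = 29/2.
E[α(G)] ≥ n − E[|E(G)|] = 146 − 29/2 = 263/2.
Numerically: ≈ 131.500000.
(This is only a lower bound; the true E[α(G)] may be larger.)

E[α(G)] ≥ 263/2 ≈ 131.500000.


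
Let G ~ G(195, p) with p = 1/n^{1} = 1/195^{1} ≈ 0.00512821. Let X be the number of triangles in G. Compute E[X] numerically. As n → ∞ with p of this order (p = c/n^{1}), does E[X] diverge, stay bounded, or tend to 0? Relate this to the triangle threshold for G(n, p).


Number of potential triangles: C(195, 3) = 1216865.
Each occurs with probability p³ ≈ (0.00512821)³ ≈ 1.34864040e-07.
By linearity: E[X] = C(195, 3)·p³ ≈ 1216865 · 1.34864040e-07 ≈ 0.164111.
Here α = 1, so p = 1/n is exactly at the triangle threshold p ~ 1/n. Asymptotically E[X] → c³/6 = 1³/6 = 1/6 ≈ 0.166667, a bounded constant. In this regime the triangle count is asymptotically Poisson(c³/6).

E[X] ≈ 0.164111; in regime p = Θ(1/n^{1}) E[X] stays bounded (at the triangle threshold p ~ 1/n).


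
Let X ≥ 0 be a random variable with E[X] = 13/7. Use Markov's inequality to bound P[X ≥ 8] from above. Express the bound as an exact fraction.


μ = E[X] = 13/7, a = 8.
Markov: P[X ≥ 8] ≤ μ/a = (13/7)/8 = 13/56.
Numerically: ≈ 0.2321.
(Since a = 8 > μ = 1.8571, the bound 13/56 is < 1 and informative.)

P[X ≥ 8] ≤ 13/56 ≈ 0.2321.


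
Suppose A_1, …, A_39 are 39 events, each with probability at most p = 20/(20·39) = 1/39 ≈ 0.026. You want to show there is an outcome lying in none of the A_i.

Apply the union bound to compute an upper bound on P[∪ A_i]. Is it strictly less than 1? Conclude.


Union bound: P[∪_{i=1}^{39} A_i] ≤ Σ_i P[A_i] ≤ 39·p = 39·(1/39) = 1.
Numerically: 1 ≈ 1.000.
Is 1 < 1? NO.
Since the bound 1 is ≥ 1, the union bound is uninformative here; it does NOT by itself certify existence.

39·p = 1 ≈ 1.000; existence NOT certified by the union bound.


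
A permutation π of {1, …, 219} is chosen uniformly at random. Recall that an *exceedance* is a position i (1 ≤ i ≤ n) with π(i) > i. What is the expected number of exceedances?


Write X = Σ_{i=1}^{219} X_i, where X_i = 1_{π(i) > i}.
For each fixed i, π(i) is uniform over {1, …, 219} (marginal of a uniform permutation), so P[π(i) > i] = (n − i)/n. Summing: Σ_{i=1}^{219} (n − i)/n = (0 + 1 + … + 218)/219 = 219(219 − 1)/(2·219) = (219 − 1)/2.
Hence E[X] = Σ_{i=1}^{219} (219 − i)/219 = 109 ≈ 109.000.

E[X] = 109 = 109.000.


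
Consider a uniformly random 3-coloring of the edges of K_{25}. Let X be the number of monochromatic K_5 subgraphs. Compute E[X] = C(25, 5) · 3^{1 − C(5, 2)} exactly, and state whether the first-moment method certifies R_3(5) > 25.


E[X] = C(25, 5) · 3^{1 − 10} = 53130 · 3^{−9} = 53130/19683.
As a reduced fraction: E[X] = 17710/6561 ≈ 2.6992836.
Is E[X] < 1? NO.
Since E[X] ≥ 1, the first-moment bound is inconclusive at n = 25; it does NOT by itself certify R_3(5) > 25.

E[X] = 17710/6561 ≈ 2.6992836; E[X] ≥ 1; first-moment method inconclusive here.


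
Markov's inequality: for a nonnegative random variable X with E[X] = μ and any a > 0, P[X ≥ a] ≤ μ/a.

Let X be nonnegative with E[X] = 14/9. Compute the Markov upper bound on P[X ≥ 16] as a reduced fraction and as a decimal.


μ = E[X] = 14/9, a = 16.
Markov: P[X ≥ 16] ≤ μ/a = (14/9)/16 = 7/72.
Numerically: ≈ 0.097222.
(Since a = 16 > μ = 1.555556, the bound 7/72 is < 1 and informative.)

P[X ≥ 16] ≤ 7/72 ≈ 0.097222.


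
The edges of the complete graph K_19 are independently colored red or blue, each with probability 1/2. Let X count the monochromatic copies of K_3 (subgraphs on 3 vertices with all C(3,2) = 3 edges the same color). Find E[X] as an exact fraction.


Let X = Σ_S X_S over the C(19, 3) = 969 subsets S of size 3, where X_S = 1 if the K_3 on S is monochromatic.
For a fixed S, the K_3 on S has C(3, 2) = 3 edges. P[all 3 edges red] = (1/2)^3, and likewise for blue, so P[monochromatic] = 2·(1/2)^3 = 2^{1 − 3} = 1/4.
By linearity: E[X] = C(19, 3) · 2^{1 − 3} = 969 · 1/4 = 969/4.
Numerically: E[X] ≈ 242.250000.

E[X] = C(19,3)·2^(1−C(3,2)) = 969/4 ≈ 242.250000.


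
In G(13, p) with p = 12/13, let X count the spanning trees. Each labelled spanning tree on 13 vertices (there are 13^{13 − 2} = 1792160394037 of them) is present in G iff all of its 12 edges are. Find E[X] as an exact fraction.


K_13 has 13^{13 − 2} = 1792160394037 labelled spanning trees.
For each such spanning tree H, let X_H = 1 if all 12 edges of H are present in G. Then P[X_H = 1] = p^{12} = (12/13)^{12} = 8916100448256/23298085122481.
Summing the indicators: E[X] = Σ_H E[X_H] = 1792160394037 · p^{12} = 1792160394037 · 8916100448256/23298085122481 = 8916100448256/13.
Numerically: E[X] ≈ 6.859e+11.

E[X] = 1792160394037 · (12/13)^{12} = 8916100448256/13 ≈ 6.859e+11.


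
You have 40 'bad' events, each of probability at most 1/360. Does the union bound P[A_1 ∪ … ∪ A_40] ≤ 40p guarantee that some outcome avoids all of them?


Union bound: P[∪_{i=1}^{40} A_i] ≤ Σ_i P[A_i] ≤ 40·p = 40·(1/360) = 1/9.
Numerically: 1/9 ≈ 0.1111111.
Is 1/9 < 1? YES.
Since P[∪ A_i] ≤ 1/9 < 1, the complement has P[∩ A_i^c] ≥ 1 − 1/9 = 8/9 > 0, so some outcome avoids every A_i.

40·p = 1/9 ≈ 0.1111111; existence CERTIFIED by the union bound.


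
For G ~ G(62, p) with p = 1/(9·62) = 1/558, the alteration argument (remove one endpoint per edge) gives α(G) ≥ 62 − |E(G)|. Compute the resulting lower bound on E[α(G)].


E[|E(G)|] = C(62, 2)·p = 1891 · (1/558) = 61/18.
E[α(G)] ≥ n − E[|E(G)|] = 62 − 61/18 = 1055/18.
Numerically: ≈ 58.61111.
(This is only a lower bound; the true E[α(G)] may be larger.)

E[α(G)] ≥ 1055/18 ≈ 58.61111.


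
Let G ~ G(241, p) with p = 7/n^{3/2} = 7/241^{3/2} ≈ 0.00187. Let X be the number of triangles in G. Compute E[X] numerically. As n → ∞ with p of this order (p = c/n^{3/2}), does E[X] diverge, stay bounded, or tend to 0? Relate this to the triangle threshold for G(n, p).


Number of potential triangles: C(241, 3) = 2303960.
Each occurs with probability p³ ≈ (0.00187)³ ≈ 6.54964e-09.
By linearity: E[X] = C(241, 3)·p³ ≈ 2303960 · 6.54964e-09 ≈ 0.015.
Since α = 3/2 > 1, p = c/n^{3/2} = o(1/n) is below the triangle threshold p ~ 1/n. Asymptotically E[X] ~ (c³/6)·n^{3(1−α)} = (7³/6)·n^{-1.5} → 0, so by Markov's inequality G has no triangles w.h.p.

E[X] ≈ 0.015; in regime p = Θ(1/n^{3/2}) E[X] tends to 0 (below the triangle threshold p ~ 1/n).


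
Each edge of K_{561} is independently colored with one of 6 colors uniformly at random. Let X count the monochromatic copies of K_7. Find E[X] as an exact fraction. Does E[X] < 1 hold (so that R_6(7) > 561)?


E[X] = C(561, 7) · 6^{1 − 21} = 3341868282890280 · 6^{−20} = 3341868282890280/3656158440062976.
As a reduced fraction: E[X] = 46414837262365/50779978334208 ≈ 0.914.
Is E[X] < 1? YES.
Since E[X] < 1, there exists a 6-coloring of K_{561} with no monochromatic K_7; hence R_6(7) > 561.

E[X] = 46414837262365/50779978334208 ≈ 0.914; E[X] < 1, so R_6(7) > 561.


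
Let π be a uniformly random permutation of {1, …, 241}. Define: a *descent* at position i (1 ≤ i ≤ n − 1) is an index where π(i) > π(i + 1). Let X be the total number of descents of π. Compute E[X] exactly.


Write X = Σ X_I over i = 1, …, 240, with X_I the indicator of one descent.
There are 240 indicators.
For each fixed i, the pair (π(i), π(i+1)) is a uniformly random ordered pair of distinct values from {1, …, 241}; by symmetry P[π(i) > π(i+1)] = 1/2.
By linearity: E[X] = 240 · (1/2) = (241 − 1) · (1/2) = 120 ≈ 120.000000.

E[X] = 120 = 120.000000.


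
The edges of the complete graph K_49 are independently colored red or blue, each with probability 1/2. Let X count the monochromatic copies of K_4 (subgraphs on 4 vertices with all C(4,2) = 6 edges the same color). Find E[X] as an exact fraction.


Let X = Σ_S X_S over the C(49, 4) = 211876 subsets S of size 4, where X_S = 1 if the K_4 on S is monochromatic.
For a fixed S, the K_4 on S has C(4, 2) = 6 edges. P[all 6 edges red] = (1/2)^6, and likewise for blue, so P[monochromatic] = 2·(1/2)^6 = 2^{1 − 6} = 1/32.
By linearity of expectation: E[X] = C(49, 4) · 2^{1 − 6} = 211876 · 1/32 = 52969/8.
Numerically: E[X] ≈ 6621.12500.

E[X] = C(49,4)·2^(1−C(4,2)) = 52969/8 ≈ 6621.12500.


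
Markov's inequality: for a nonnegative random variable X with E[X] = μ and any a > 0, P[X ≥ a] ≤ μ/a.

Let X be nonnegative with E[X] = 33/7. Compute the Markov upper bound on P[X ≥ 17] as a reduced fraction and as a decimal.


μ = E[X] = 33/7, a = 17.
Markov: P[X ≥ 17] ≤ μ/a = (33/7)/17 = 33/119.
Numerically: ≈ 0.277311.
(Since a = 17 > μ = 4.714286, the bound 33/119 is < 1 and informative.)

P[X ≥ 17] ≤ 33/119 ≈ 0.277311.


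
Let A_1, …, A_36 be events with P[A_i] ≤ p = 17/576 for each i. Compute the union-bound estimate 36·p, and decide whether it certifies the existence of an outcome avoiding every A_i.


Union bound: P[∪_{i=1}^{36} A_i] ≤ Σ_i P[A_i] ≤ 36·p = 36·(17/576) = 17/16.
Numerically: 17/16 ≈ 1.0625.
Is 17/16 < 1? NO.
Since the bound 17/16 is ≥ 1, the union bound is uninformative here; it does NOT by itself certify existence.

36·p = 17/16 ≈ 1.0625; existence NOT certified by the union bound.


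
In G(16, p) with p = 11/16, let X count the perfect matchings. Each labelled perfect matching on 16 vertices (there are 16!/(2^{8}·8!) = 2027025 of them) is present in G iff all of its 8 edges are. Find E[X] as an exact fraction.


K_16 has 16!/(2^{8}·8!) = 2027025 labelled perfect matchings.
For each such perfect matching H, let X_H = 1 if all 8 edges of H are present in G. Then P[X_H = 1] = p^{8} = (11/16)^{8} = 214358881/4294967296.
Summing the indicators: E[X] = Σ_H E[X_H] = 2027025 · p^{8} = 2027025 · 214358881/4294967296 = 434510810759025/4294967296.
Numerically: E[X] ≈ 1.0117e+05.

E[X] = 2027025 · (11/16)^{8} = 434510810759025/4294967296 ≈ 1.0117e+05.


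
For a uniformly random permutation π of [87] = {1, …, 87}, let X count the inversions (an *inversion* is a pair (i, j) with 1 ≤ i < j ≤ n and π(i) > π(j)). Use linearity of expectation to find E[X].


Write X = Σ X_I over the C(87, 2) = 3741 pairs i < j, with X_I the indicator of one inversion.
There are 3741 indicators.
For each fixed pair i < j, the values π(i) and π(j) are two distinct elements of {1, …, 87} in uniformly random order; by symmetry P[π(i) > π(j)] = 1/2.
By linearity: E[X] = 3741 · (1/2) = C(87, 2) · (1/2) = 3741/2 = 3741/2 ≈ 1870.50000.

E[X] = 3741/2 = 1870.50000.


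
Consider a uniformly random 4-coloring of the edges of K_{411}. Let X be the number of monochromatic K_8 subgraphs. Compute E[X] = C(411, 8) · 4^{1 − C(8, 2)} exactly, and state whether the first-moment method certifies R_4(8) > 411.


E[X] = C(411, 8) · 4^{1 − 28} = 18855821462126715 · 4^{−27} = 18855821462126715/18014398509481984.
As a reduced fraction: E[X] = 18855821462126715/18014398509481984 ≈ 1.046708.
Is E[X] < 1? NO.
Since E[X] ≥ 1, the first-moment bound is inconclusive at n = 411; it does NOT by itself certify R_4(8) > 411.

E[X] = 18855821462126715/18014398509481984 ≈ 1.046708; E[X] ≥ 1; first-moment method inconclusive here.


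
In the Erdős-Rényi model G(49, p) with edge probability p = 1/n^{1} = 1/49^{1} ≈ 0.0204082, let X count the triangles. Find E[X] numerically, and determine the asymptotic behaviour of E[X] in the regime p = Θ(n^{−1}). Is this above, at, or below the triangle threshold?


Number of potential triangles: C(49, 3) = 18424.
Each occurs with probability p³ ≈ (0.0204082)³ ≈ 8.49985975e-06.
By linearity: E[X] = C(49, 3)·p³ ≈ 18424 · 8.49985975e-06 ≈ 0.156601.
Here α = 1, so p = 1/n is exactly at the triangle threshold p ~ 1/n. Asymptotically E[X] → c³/6 = 1³/6 = 1/6 ≈ 0.166667, a bounded constant. In this regime the triangle count is asymptotically Poisson(c³/6).

E[X] ≈ 0.156601; in regime p = Θ(1/n^{1}) E[X] stays bounded (at the triangle threshold p ~ 1/n).


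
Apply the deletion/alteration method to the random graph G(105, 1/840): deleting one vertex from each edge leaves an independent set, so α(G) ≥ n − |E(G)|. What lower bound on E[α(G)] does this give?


E[|E(G)|] = C(105, 2)·p = 5460 · (1/840) = 13/2.
E[α(G)] ≥ n − E[|E(G)|] = 105 − 13/2 = 197/2.
Numerically: ≈ 98.50000.
(This is only a lower bound; the true E[α(G)] may be larger.)

E[α(G)] ≥ 197/2 ≈ 98.50000.


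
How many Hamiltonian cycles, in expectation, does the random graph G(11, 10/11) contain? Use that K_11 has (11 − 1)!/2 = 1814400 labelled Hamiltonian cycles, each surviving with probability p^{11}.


K_11 has (11 − 1)!/2 = 1814400 labelled Hamiltonian cycles.
For each such Hamiltonian cycle H, let X_H = 1 if all 11 edges of H are present in G. Then P[X_H = 1] = p^{11} = (10/11)^{11} = 100000000000/285311670611.
By linearity: E[X] = Σ_H E[X_H] = 1814400 · p^{11} = 1814400 · 100000000000/285311670611 = 181440000000000000/285311670611.
Numerically: E[X] ≈ 6.3594e+05.

E[X] = 1814400 · (10/11)^{11} = 181440000000000000/285311670611 ≈ 6.3594e+05.


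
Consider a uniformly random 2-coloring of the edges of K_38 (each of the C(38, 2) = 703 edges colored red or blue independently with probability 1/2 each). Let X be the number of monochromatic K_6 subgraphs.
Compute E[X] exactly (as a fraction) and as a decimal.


Let X = Σ_S X_S over the C(38, 6) = 2760681 subsets S of size 6, where X_S = 1 if the K_6 on S is monochromatic.
For a fixed S, the K_6 on S has C(6, 2) = 15 edges. P[all 15 edges red] = (1/2)^15, and likewise for blue, so P[monochromatic] = 2·(1/2)^15 = 2^{1 − 15} = 1/16384.
By linearity of expectation: E[X] = C(38, 6) · 2^{1 − 15} = 2760681 · 1/16384 = 2760681/16384.
Numerically: E[X] ≈ 168.4986.

E[X] = C(38,6)·2^(1−C(6,2)) = 2760681/16384 ≈ 168.4986.


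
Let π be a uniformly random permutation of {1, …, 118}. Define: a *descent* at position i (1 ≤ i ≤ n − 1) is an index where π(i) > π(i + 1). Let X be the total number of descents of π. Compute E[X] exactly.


Write X = Σ X_I over i = 1, …, 117, with X_I the indicator of one descent.
There are 117 indicators.
For each fixed i, the pair (π(i), π(i+1)) is a uniformly random ordered pair of distinct values from {1, …, 118}; by symmetry P[π(i) > π(i+1)] = 1/2.
By linearity: E[X] = 117 · (1/2) = (118 − 1) · (1/2) = 117/2 ≈ 58.500.

E[X] = 117/2 = 58.500.


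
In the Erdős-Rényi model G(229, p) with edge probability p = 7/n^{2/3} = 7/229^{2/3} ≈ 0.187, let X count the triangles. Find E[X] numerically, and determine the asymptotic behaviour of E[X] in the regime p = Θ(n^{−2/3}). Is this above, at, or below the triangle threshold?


Number of potential triangles: C(229, 3) = 1975354.
Each occurs with probability p³ ≈ (0.187)³ ≈ 6.540684e-03.
By linearity: E[X] = C(229, 3)·p³ ≈ 1975354 · 6.540684e-03 ≈ 12920.1659.
Since α = 2/3 < 1, p = c/n^{2/3} ≫ 1/n is above the triangle threshold p ~ 1/n. Asymptotically E[X] ~ (c³/6)·n^{3(1−α)} = (7³/6)·n^{1} → ∞; triangles are abundant w.h.p.

E[X] ≈ 12920.1659; in regime p = Θ(1/n^{2/3}) E[X] diverges (above the triangle threshold p ~ 1/n).


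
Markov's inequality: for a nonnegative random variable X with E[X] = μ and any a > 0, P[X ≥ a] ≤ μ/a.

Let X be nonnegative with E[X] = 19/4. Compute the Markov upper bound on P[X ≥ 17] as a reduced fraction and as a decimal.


μ = E[X] = 19/4, a = 17.
Markov: P[X ≥ 17] ≤ μ/a = (19/4)/17 = 19/68.
Numerically: ≈ 0.279412.
(Since a = 17 > μ = 4.750000, the bound 19/68 is < 1 and informative.)

P[X ≥ 17] ≤ 19/68 ≈ 0.279412.


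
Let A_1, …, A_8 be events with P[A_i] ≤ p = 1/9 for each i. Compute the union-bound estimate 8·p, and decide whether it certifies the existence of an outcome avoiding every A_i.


Union bound: P[∪_{i=1}^{8} A_i] ≤ Σ_i P[A_i] ≤ 8·p = 8·(1/9) = 8/9.
Numerically: 8/9 ≈ 0.8889.
Is 8/9 < 1? YES.
Since P[∪ A_i] ≤ 8/9 < 1, the complement has P[∩ A_i^c] ≥ 1 − 8/9 = 1/9 > 0, so some outcome avoids every A_i.

8·p = 8/9 ≈ 0.8889; existence CERTIFIED by the union bound.


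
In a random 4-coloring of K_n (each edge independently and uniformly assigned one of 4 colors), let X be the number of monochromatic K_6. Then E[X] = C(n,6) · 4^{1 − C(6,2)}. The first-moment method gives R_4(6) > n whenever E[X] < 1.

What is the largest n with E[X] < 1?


We need C(n, 6) · 4^{1 − 15} < 1, i.e. C(n, 6) < 4^{15 − 1} = 268435456.
Check values of n near the boundary:
  n = 73: C(73, 6) = 170230452; 170230452 < 268435456? YES
  n = 74: C(74, 6) = 185250786; 185250786 < 268435456? YES
  n = 75: C(75, 6) = 201359550; 201359550 < 268435456? YES
  n = 76: C(76, 6) = 218618940; 218618940 < 268435456? YES
  n = 77: C(77, 6) = 237093780; 237093780 < 268435456? YES
  n = 78: C(78, 6) = 256851595; 256851595 < 268435456? YES
  n = 79: C(79, 6) = 277962685; 277962685 < 268435456? NO
  n = 80: C(80, 6) = 300500200; 300500200 < 268435456? NO
  n = 81: C(81, 6) = 324540216; 324540216 < 268435456? NO
The largest n with C(n, 6) < 268435456 is n = 78 (where E[X] = 256851595/268435456 ≈ 0.9568468). Hence R_4(6) > 78, i.e. R_4(6) ≥ 79.

Largest n = 78; hence R_4(6) > 78.
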